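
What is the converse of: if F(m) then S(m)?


The converse of (P → Q) is (Q → P). It is not in general equivalent to the original.
Here P = 'F(m)' and Q = 'S(m)'.

If S(m), then F(m).


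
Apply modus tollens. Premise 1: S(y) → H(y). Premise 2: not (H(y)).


Modus tollens: from (P → Q) and ¬Q, infer ¬P.
Q = 'H(y)' is denied; since P → Q, P must also fail.

Not (S(y)).


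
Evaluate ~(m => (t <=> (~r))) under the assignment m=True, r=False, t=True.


Substitute m=True, r=False, t=True:
~r = True
t <=> (~r) = True <=> True = True
m => (t <=> (~r)) = True => True = True
~(m => (t <=> (~r))) = False

False


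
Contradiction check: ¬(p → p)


Truth table over {p}:
p | φ
-----
F | F
T | F
Every row is false.

Yes, it is a contradiction.


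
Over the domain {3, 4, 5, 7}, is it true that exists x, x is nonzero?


Evaluate the predicate on each element: 3:True, 4:True, 5:True, 7:True.
Witness x = 3 satisfies the predicate.

True


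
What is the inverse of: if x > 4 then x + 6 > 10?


The inverse of (P → Q) is (¬P → ¬Q). It is equivalent to the converse, not to the original.
Here P = 'x > 4' and Q = 'x + 6 > 10'.

If not (x > 4), then not (x + 6 > 10).


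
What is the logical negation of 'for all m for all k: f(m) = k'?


Negation flips each quantifier (∀↔∃) and negates the inner predicate.
¬(for all m for all k: φ) = there exists m there exists k: ¬φ.

there exists m there exists k: NOT(f(m) = k)


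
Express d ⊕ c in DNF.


Step 1: d ⊕ c is true exactly when they disagree: (d ∧ ¬c) ∨ (¬d ∧ c).

(d ∧ (¬c)) ∨ ((¬d) ∧ c)


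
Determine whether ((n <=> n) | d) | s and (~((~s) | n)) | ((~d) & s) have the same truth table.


Compare truth tables:
d | n | s | φ | ψ
-----------------
False | False | False | True | False
True | False | False | True | False
False | True | False | True | False
True | True | False | True | False
False | False | True | True | True
True | False | True | True | True
False | True | True | True | True
True | True | True | True | False
They differ at row 1 (d=False, n=False, s=False): φ=True but ψ=False.

No, they are not logically equivalent.


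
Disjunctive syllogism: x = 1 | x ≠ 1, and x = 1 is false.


Disjunctive syllogism: from (P ∨ Q) and ¬P, infer Q.
One disjunct, 'x = 1', is ruled out; the other must hold.

x ≠ 1


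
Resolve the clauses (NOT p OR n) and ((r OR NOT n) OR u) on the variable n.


The clauses contain complementary literals n and NOTn.
Resolution eliminates this pair and disjoins the remaining literals (merging duplicates).

((NOT p OR u) OR r)


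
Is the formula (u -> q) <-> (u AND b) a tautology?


Build the truth table over {b, q, u}:
b | q | u | φ
-------------
F | F | F | F
T | F | F | F
F | T | F | F
T | T | F | F
F | F | T | T
T | F | T | F
F | T | T | F
T | T | T | T
Counterexample at row 1: with b=F, q=F, u=F, the formula is F.

No, it is not a tautology.


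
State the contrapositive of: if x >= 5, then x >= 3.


The contrapositive of (P → Q) is (¬Q → ¬P); it is logically equivalent to the original.
Here P = 'x >= 5' and Q = 'x >= 3'.

If not (x >= 3), then not (x >= 5).


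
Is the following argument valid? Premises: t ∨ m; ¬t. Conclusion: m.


This matches the form of disjunctive syllogism: the conclusion follows in every model of the premises.

Valid.


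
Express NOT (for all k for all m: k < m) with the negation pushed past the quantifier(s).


Negation flips each quantifier (∀↔∃) and negates the inner predicate.
¬(for all k for all m: φ) = there exists k there exists m: ¬φ.

there exists k there exists m: NOT(k < m)


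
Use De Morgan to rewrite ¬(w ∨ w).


De Morgan: the negation of a disjunction is the conjunction of the negations.
Distribute ¬ across ∨, flipping it to ∧, and negate each literal.

(¬w) ∧ (¬w)


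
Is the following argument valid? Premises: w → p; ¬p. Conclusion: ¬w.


This matches the form of modus tollens: the conclusion follows in every model of the premises.

Valid.


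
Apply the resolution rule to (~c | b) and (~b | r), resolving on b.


The clauses contain complementary literals b and ~b.
Resolution eliminates this pair and disjoins the remaining literals (merging duplicates).

(~c | r)


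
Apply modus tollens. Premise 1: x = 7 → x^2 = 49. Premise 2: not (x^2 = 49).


Modus tollens: from (P → Q) and ¬Q, infer ¬P.
Q = 'x^2 = 49' is denied; since P → Q, P must also fail.

Not (x = 7).


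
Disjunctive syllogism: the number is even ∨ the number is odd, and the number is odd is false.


Disjunctive syllogism: from (P ∨ Q) and ¬P, infer Q.
One disjunct, 'the number is odd', is ruled out; the other must hold.

the number is even


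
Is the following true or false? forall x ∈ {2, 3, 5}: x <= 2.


Evaluate the predicate on each element: 2:True, 3:False, 5:False.
Counterexample x = 3 fails the predicate.

False


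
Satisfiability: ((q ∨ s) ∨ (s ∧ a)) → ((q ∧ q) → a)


Search for a satisfying assignment over {a, q, s}.
Try a=F, q=F, s=F: the formula evaluates to T.
A satisfying assignment exists.

Satisfiable.


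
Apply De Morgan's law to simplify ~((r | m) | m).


De Morgan: the negation of a disjunction is the conjunction of the negations.
Distribute ~ across |, flipping it to &, and negate each literal.

((~r) & (~m)) & (~m)


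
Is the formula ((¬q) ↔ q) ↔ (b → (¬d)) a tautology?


Build the truth table over {b, d, q}:
b | d | q | φ
-------------
F | F | F | F
T | F | F | F
F | T | F | F
T | T | F | T
F | F | T | F
T | F | T | F
F | T | T | F
T | T | T | T
Counterexample at row 1: with b=F, d=F, q=F, the formula is F.

No, it is not a tautology.


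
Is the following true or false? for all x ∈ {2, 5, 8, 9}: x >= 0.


Evaluate the predicate on each element: 2:T, 5:T, 8:T, 9:T.
Every element satisfies the predicate.

T


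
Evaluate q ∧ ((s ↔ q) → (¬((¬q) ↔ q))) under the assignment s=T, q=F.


Substitute s=T, q=F:
s ↔ q = T ↔ F = F
¬q = T
(¬q) ↔ q = T ↔ F = F
¬((¬q) ↔ q) = T
(s ↔ q) → (¬((¬q) ↔ q)) = F → T = T
q ∧ ((s ↔ q) → (¬((¬q) ↔ q))) = F ∧ T = F

F


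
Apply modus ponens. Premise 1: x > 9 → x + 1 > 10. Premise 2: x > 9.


Modus ponens: from (P → Q) and P, infer Q.
P = 'x > 9' is asserted, and P → Q holds, so Q follows.

x + 1 > 10.


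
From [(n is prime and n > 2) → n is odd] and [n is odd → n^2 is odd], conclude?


Hypothetical syllogism: from (P → Q) and (Q → R), infer (P → R).
Chain the two implications through the shared middle term 'n is odd'.

(n is prime and n > 2) → n^2 is odd


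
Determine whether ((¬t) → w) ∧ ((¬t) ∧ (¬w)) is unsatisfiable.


Truth table over {t, w}:
t | w | φ
---------
F | F | F
T | F | F
F | T | F
T | T | F
Every row is false.

Yes, it is a contradiction.


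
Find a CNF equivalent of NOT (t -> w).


Step 1: Rewrite t → w as ¬t ∨ w.
Step 2: Negate: ¬(¬t ∨ w) = t ∧ ¬w (De Morgan + double negation).

t AND (NOT w)


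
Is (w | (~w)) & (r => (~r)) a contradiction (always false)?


Truth table over {r, w}:
r | w | φ
---------
False | False | True
True | False | False
False | True | True
True | True | False
Satisfying assignment at row 1: r=False, w=False gives True.

No, it is not a contradiction.


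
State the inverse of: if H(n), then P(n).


The inverse of (P → Q) is (¬P → ¬Q). It is equivalent to the converse, not to the original.
Here P = 'H(n)' and Q = 'P(n)'.

If not (H(n)), then not (P(n)).


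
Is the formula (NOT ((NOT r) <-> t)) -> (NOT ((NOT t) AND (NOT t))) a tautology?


Build the truth table over {r, t}:
r | t | φ
---------
F | F | F
T | F | T
F | T | T
T | T | T
Counterexample at row 1: with r=F, t=F, the formula is F.

No, it is not a tautology.


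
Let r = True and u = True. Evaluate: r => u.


Implication is false only when antecedent is true and consequent is false.
Substitute: r=True, u=True.
True => True evaluates to True.

True


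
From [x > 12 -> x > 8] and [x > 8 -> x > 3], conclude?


Hypothetical syllogism: from (P → Q) and (Q → R), infer (P → R).
Chain the two implications through the shared middle term 'x > 8'.

x > 12 -> x > 3


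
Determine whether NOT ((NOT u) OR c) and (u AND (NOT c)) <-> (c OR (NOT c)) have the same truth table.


Compare truth tables:
c | u | φ | ψ
-------------
F | F | F | F
T | F | F | F
F | T | T | T
T | T | F | F
The columns φ and ψ agree on every row.

Yes, they are logically equivalent.


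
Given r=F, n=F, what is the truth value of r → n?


Implication is false only when antecedent is true and consequent is false.
Substitute: r=F, n=F.
F → F evaluates to T.

T


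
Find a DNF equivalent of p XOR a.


Step 1: p ⊕ a is true exactly when they disagree: (p ∧ ¬a) ∨ (¬p ∧ a).

(p AND (NOT a)) OR ((NOT p) AND a)


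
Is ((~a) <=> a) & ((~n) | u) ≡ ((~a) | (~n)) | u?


Compare truth tables:
a | n | u | φ | ψ
-----------------
False | False | False | False | True
True | False | False | False | True
False | True | False | False | True
True | True | False | False | False
False | False | True | False | True
True | False | True | False | True
False | True | True | False | True
True | True | True | False | True
They differ at row 1 (a=False, n=False, u=False): φ=False but ψ=True.

No, they are not logically equivalent.


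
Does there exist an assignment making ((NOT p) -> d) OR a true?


Search for a satisfying assignment over {a, d, p}.
Try a=T, d=F, p=F: the formula evaluates to T.
A satisfying assignment exists.

Satisfiable.


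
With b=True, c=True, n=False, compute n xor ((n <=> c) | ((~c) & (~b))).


Substitute b=True, c=True, n=False:
n <=> c = False <=> True = False
~c = False
~b = False
(~c) & (~b) = False & False = False
(n <=> c) | ((~c) & (~b)) = False | False = False
n xor ((n <=> c) | ((~c) & (~b))) = False xor False = False

False


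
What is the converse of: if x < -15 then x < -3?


The converse of (P → Q) is (Q → P). It is not in general equivalent to the original.
Here P = 'x < -15' and Q = 'x < -3'.

If x < -3, then x < -15.


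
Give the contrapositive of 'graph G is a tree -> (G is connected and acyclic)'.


The contrapositive of (P → Q) is (¬Q → ¬P); it is logically equivalent to the original.
Here P = 'graph G is a tree' and Q = '(G is connected and acyclic)'.

If not ((G is connected and acyclic)), then not (graph G is a tree).


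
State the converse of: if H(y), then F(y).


The converse of (P → Q) is (Q → P). It is not in general equivalent to the original.
Here P = 'H(y)' and Q = 'F(y)'.

If F(y), then H(y).


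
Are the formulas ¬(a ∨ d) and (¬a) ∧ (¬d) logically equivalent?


Compare truth tables:
a | d | φ | ψ
-------------
F | F | T | T
T | F | F | F
F | T | F | F
T | T | F | F
The columns φ and ψ agree on every row.

Yes, they are logically equivalent.


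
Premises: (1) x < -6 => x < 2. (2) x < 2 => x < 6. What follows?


Hypothetical syllogism: from (P → Q) and (Q → R), infer (P → R).
Chain the two implications through the shared middle term 'x < 2'.

x < -6 => x < 6


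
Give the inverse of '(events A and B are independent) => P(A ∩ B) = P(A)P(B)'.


The inverse of (P → Q) is (¬P → ¬Q). It is equivalent to the converse, not to the original.
Here P = '(events A and B are independent)' and Q = 'P(A ∩ B) = P(A)P(B)'.

If not ((events A and B are independent)), then not (P(A ∩ B) = P(A)P(B)).


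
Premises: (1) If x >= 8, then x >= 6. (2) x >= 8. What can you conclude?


Modus ponens: from (P → Q) and P, infer Q.
P = 'x >= 8' is asserted, and P → Q holds, so Q follows.

x >= 6.


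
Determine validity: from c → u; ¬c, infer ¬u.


This is denying the antecedent (fallacy). There exist truth assignments where the premises are all true but the conclusion is false.

Invalid.


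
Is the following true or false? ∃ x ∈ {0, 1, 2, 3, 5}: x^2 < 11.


Evaluate the predicate on each element: 0:T, 1:T, 2:T, 3:T, 5:F.
Witness x = 0 satisfies the predicate.

T


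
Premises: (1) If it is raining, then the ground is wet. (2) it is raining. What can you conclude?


Modus ponens: from (P → Q) and P, infer Q.
P = 'it is raining' is asserted, and P → Q holds, so Q follows.

the ground is wet.


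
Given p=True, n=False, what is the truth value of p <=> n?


Biconditional is true when both operands have the same truth value.
Substitute: p=True, n=False.
True <=> False evaluates to False.

False


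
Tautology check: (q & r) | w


Build the truth table over {q, r, w}:
q | r | w | φ
-------------
False | False | False | False
True | False | False | False
False | True | False | False
True | True | False | True
False | False | True | True
True | False | True | True
False | True | True | True
True | True | True | True
Counterexample at row 1: with q=False, r=False, w=False, the formula is False.

No, it is not a tautology.


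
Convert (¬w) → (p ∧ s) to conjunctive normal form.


Step 1: Rewrite (¬w) → (p ∧ s) as ¬(¬w) ∨ (p ∧ s).
Step 2: Distribute ∨ over ∧.
Step 3: Eliminate any double negations (¬¬X = X).

(w ∨ p) ∧ (w ∨ s)


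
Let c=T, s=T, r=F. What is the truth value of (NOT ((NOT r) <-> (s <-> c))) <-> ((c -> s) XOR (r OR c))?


Substitute c=T, s=T, r=F:
NOT r = T
s <-> c = T <-> T = T
(NOT r) <-> (s <-> c) = T <-> T = T
NOT ((NOT r) <-> (s <-> c)) = F
c -> s = T -> T = T
r OR c = F OR T = T
(c -> s) XOR (r OR c) = T XOR T = F
(NOT ((NOT r) <-> (s <-> c))) <-> ((c -> s) XOR (r OR c)) = F <-> F = T

T


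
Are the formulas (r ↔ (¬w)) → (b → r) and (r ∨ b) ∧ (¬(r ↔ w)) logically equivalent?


Compare truth tables:
b | r | w | φ | ψ
-----------------
F | F | F | T | F
T | F | F | T | F
F | T | F | T | T
T | T | F | T | T
F | F | T | T | F
T | F | T | F | T
F | T | T | T | F
T | T | T | T | F
They differ at row 1 (b=F, r=F, w=F): φ=T but ψ=F.

No, they are not logically equivalent.


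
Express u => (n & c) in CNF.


Step 1: Rewrite u → (n ∧ c) as ¬u ∨ (n ∧ c).
Step 2: Distribute ∨ over ∧.

((~u) | n) & ((~u) | c)


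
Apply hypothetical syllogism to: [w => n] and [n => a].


Hypothetical syllogism: from (P → Q) and (Q → R), infer (P → R).
Chain the two implications through the shared middle term 'n'.

w => a


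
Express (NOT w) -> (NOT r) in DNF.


Step 1: Rewrite (¬w) → (¬r) as ¬(¬w) ∨ (¬r).
Step 2: Eliminate any double negations (¬¬X = X).

w OR (NOT r)


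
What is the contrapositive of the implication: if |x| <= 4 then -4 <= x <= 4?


The contrapositive of (P → Q) is (¬Q → ¬P); it is logically equivalent to the original.
Here P = '|x| <= 4' and Q = '-4 <= x <= 4'.

If not (-4 <= x <= 4), then not (|x| <= 4).


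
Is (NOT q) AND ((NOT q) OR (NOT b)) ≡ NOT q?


Compare truth tables:
b | q | φ | ψ
-------------
F | F | T | T
T | F | T | T
F | T | F | F
T | T | F | F
The columns φ and ψ agree on every row.

Yes, they are logically equivalent.


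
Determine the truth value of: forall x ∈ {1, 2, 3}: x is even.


Evaluate the predicate on each element: 1:False, 2:True, 3:False.
Counterexample x = 1 fails the predicate.

False


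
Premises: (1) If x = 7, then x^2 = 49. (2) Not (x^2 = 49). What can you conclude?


Modus tollens: from (P → Q) and ¬Q, infer ¬P.
Q = 'x^2 = 49' is denied; since P → Q, P must also fail.

Not (x = 7).


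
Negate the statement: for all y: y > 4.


¬(for all x: φ) = there exists x: ¬φ, and ¬(there exists x: φ) = for all x: ¬φ.
Apply to the universal statement.

there exists y: NOT(y > 4)


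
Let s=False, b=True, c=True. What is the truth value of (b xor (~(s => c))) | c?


Substitute s=False, b=True, c=True:
s => c = False => True = True
~(s => c) = False
b xor (~(s => c)) = True xor False = True
(b xor (~(s => c))) | c = True | True = True

True


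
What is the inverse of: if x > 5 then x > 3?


The inverse of (P → Q) is (¬P → ¬Q). It is equivalent to the converse, not to the original.
Here P = 'x > 5' and Q = 'x > 3'.

If not (x > 5), then not (x > 3).


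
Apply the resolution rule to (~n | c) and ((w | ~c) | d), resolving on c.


The clauses contain complementary literals c and ~c.
Resolution eliminates this pair and disjoins the remaining literals (merging duplicates).

((~n | d) | w)


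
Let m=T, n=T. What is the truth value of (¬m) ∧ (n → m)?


Substitute m=T, n=T:
¬m = F
n → m = T → T = T
(¬m) ∧ (n → m) = F ∧ T = F

F


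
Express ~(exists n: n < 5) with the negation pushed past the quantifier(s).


¬(forall x: φ) = exists x: ¬φ, and ¬(exists x: φ) = forall x: ¬φ.
Apply to the existential statement.

forall n: ~(n < 5)


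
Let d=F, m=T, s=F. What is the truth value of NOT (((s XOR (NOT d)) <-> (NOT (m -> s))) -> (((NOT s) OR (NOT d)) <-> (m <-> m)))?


Substitute d=F, m=T, s=F:
… (earlier sub-steps elided)
m -> s = T -> F = F
NOT (m -> s) = T
(s XOR (NOT d)) <-> (NOT (m -> s)) = T <-> T = T
NOT s = T
NOT d = T
(NOT s) OR (NOT d) = T OR T = T
m <-> m = T <-> T = T
((NOT s) OR (NOT d)) <-> (m <-> m) = T <-> T = T
((s XOR (NOT d)) <-> (NOT (m -> s))) -> (((NOT s) OR (NOT d)) <-> (m <-> m)) = T -> T = T
NOT (((s XOR (NOT d)) <-> (NOT (m -> s))) -> (((NOT s) OR (NOT d)) <-> (m <-> m))) = F

F


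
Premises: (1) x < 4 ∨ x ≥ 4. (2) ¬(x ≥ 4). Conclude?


Disjunctive syllogism: from (P ∨ Q) and ¬P, infer Q.
One disjunct, 'x ≥ 4', is ruled out; the other must hold.

x < 4


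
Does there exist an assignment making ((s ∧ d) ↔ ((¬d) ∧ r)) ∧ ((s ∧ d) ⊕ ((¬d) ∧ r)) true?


Check all 8 assignments over {d, r, s}:
d | r | s | φ
-------------
F | F | F | F
T | F | F | F
F | T | F | F
T | T | F | F
F | F | T | F
T | F | T | F
F | T | T | F
T | T | T | F
No assignment makes the formula true.

Unsatisfiable.


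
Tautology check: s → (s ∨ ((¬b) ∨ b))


Build the truth table over {b, s}:
b | s | φ
---------
F | F | T
T | F | T
F | T | T
T | T | T
Every row evaluates to true.

Yes, it is a tautology.


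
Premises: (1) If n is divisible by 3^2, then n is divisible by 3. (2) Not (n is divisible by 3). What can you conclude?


Modus tollens: from (P → Q) and ¬Q, infer ¬P.
Q = 'n is divisible by 3' is denied; since P → Q, P must also fail.

Not (n is divisible by 3^2).


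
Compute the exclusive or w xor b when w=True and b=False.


Exclusive or is true when exactly one operand is true.
Substitute: w=True, b=False.
True xor False evaluates to True.

True


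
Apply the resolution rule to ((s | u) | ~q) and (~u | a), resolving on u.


The clauses contain complementary literals u and ~u.
Resolution eliminates this pair and disjoins the remaining literals (merging duplicates).

((s | ~q) | a)


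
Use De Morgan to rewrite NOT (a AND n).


De Morgan: the negation of a conjunction is the disjunction of the negations.
Distribute NOT across AND, flipping it to OR, and negate each literal.

(NOT a) OR (NOT n)


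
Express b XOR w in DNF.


Step 1: b ⊕ w is true exactly when they disagree: (b ∧ ¬w) ∨ (¬b ∧ w).

(b AND (NOT w)) OR ((NOT b) AND w)


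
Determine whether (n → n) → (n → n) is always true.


Build the truth table over {n}:
n | φ
-----
F | T
T | T
Every row evaluates to true.

Yes, it is a tautology.


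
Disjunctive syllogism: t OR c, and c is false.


Disjunctive syllogism: from (P ∨ Q) and ¬P, infer Q.
One disjunct, 'c', is ruled out; the other must hold.

t


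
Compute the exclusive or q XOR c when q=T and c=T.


Exclusive or is true when exactly one operand is true.
Substitute: q=T, c=T.
T XOR T evaluates to F.

F


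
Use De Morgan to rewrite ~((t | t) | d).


De Morgan: the negation of a disjunction is the conjunction of the negations.
Distribute ~ across |, flipping it to &, and negate each literal.

((~t) & (~t)) & (~d)


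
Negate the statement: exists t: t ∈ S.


¬(forall x: φ) = exists x: ¬φ, and ¬(exists x: φ) = forall x: ¬φ.
Apply to the existential statement.

forall t: ~(t ∈ S)


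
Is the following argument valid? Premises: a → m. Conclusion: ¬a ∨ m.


This matches the form of material implication: the conclusion follows in every model of the premises.

Valid.


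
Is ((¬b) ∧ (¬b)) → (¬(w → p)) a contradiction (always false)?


Truth table over {b, p, w}:
b | p | w | φ
-------------
F | F | F | F
T | F | F | T
F | T | F | F
T | T | F | T
F | F | T | T
T | F | T | T
F | T | T | F
T | T | T | T
Satisfying assignment at row 2: b=T, p=F, w=F gives T.

No, it is not a contradiction.


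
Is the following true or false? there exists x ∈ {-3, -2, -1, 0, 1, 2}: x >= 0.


Evaluate the predicate on each element: -3:F, -2:F, -1:F, 0:T, 1:T, 2:T.
Witness x = 0 satisfies the predicate.

T


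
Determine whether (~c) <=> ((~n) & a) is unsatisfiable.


Truth table over {a, c, n}:
a | c | n | φ
-------------
False | False | False | False
True | False | False | True
False | True | False | True
True | True | False | False
False | False | True | False
True | False | True | False
False | True | True | True
True | True | True | True
Satisfying assignment at row 2: a=True, c=False, n=False gives True.

No, it is not a contradiction.


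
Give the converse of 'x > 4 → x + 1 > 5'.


The converse of (P → Q) is (Q → P). It is not in general equivalent to the original.
Here P = 'x > 4' and Q = 'x + 1 > 5'.

If x + 1 > 5, then x > 4.


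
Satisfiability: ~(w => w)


Check all 2 assignments over {w}:
w | φ
-----
False | False
True | False
No assignment makes the formula true.

Unsatisfiable.


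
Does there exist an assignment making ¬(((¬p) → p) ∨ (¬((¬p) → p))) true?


Check all 2 assignments over {p}:
p | φ
-----
F | F
T | F
No assignment makes the formula true.

Unsatisfiable.


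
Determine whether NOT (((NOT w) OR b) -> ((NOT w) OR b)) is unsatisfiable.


Truth table over {b, w}:
b | w | φ
---------
F | F | F
T | F | F
F | T | F
T | T | F
Every row is false.

Yes, it is a contradiction.


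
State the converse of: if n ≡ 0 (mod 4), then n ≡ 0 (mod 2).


The converse of (P → Q) is (Q → P). It is not in general equivalent to the original.
Here P = 'n ≡ 0 (mod 4)' and Q = 'n ≡ 0 (mod 2)'.

If n ≡ 0 (mod 2), then n ≡ 0 (mod 4).


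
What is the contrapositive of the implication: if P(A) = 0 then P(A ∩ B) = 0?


The contrapositive of (P → Q) is (¬Q → ¬P); it is logically equivalent to the original.
Here P = 'P(A) = 0' and Q = 'P(A ∩ B) = 0'.

If not (P(A ∩ B) = 0), then not (P(A) = 0).


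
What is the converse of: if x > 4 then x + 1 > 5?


The converse of (P → Q) is (Q → P). It is not in general equivalent to the original.
Here P = 'x > 4' and Q = 'x + 1 > 5'.

If x + 1 > 5, then x > 4.


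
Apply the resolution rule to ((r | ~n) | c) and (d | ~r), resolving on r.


The clauses contain complementary literals r and ~r.
Resolution eliminates this pair and disjoins the remaining literals (merging duplicates).

((~n | c) | d)


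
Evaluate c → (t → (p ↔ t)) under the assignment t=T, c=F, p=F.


Substitute t=T, c=F, p=F:
p ↔ t = F ↔ T = F
t → (p ↔ t) = T → F = F
c → (t → (p ↔ t)) = F → F = T

T


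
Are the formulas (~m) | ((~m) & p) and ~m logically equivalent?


Compare truth tables:
m | p | φ | ψ
-------------
False | False | True | True
True | False | False | False
False | True | True | True
True | True | False | False
The columns φ and ψ agree on every row.

Yes, they are logically equivalent.


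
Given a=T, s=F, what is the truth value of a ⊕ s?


Exclusive or is true when exactly one operand is true.
Substitute: a=T, s=F.
T ⊕ F evaluates to T.

T


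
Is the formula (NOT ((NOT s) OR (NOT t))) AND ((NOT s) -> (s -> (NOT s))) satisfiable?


Search for a satisfying assignment over {s, t}.
Try s=T, t=T: the formula evaluates to T.
A satisfying assignment exists.

Satisfiable.


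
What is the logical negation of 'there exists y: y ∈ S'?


¬(for all x: φ) = there exists x: ¬φ, and ¬(there exists x: φ) = for all x: ¬φ.
Apply to the existential statement.

for all y: NOT(y ∈ S)


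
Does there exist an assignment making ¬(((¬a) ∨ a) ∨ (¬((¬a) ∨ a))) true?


Check all 2 assignments over {a}:
a | φ
-----
F | F
T | F
No assignment makes the formula true.

Unsatisfiable.


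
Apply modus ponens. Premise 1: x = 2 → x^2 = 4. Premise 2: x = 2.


Modus ponens: from (P → Q) and P, infer Q.
P = 'x = 2' is asserted, and P → Q holds, so Q follows.

x^2 = 4.


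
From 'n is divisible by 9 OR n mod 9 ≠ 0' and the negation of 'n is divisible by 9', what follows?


Disjunctive syllogism: from (P ∨ Q) and ¬P, infer Q.
One disjunct, 'n is divisible by 9', is ruled out; the other must hold.

n mod 9 ≠ 0


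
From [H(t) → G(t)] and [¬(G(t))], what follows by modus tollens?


Modus tollens: from (P → Q) and ¬Q, infer ¬P.
Q = 'G(t)' is denied; since P → Q, P must also fail.

Not (H(t)).


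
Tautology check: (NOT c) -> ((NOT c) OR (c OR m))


Build the truth table over {c, m}:
c | m | φ
---------
F | F | T
T | F | T
F | T | T
T | T | T
Every row evaluates to true.

Yes, it is a tautology.


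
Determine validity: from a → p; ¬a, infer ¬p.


This is denying the antecedent (fallacy). There exist truth assignments where the premises are all true but the conclusion is false.

Invalid.


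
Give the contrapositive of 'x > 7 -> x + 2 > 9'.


The contrapositive of (P → Q) is (¬Q → ¬P); it is logically equivalent to the original.
Here P = 'x > 7' and Q = 'x + 2 > 9'.

If not (x + 2 > 9), then not (x > 7).


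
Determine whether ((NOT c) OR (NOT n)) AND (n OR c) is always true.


Build the truth table over {c, n}:
c | n | φ
---------
F | F | F
T | F | T
F | T | T
T | T | F
Counterexample at row 1: with c=F, n=F, the formula is F.

No, it is not a tautology.


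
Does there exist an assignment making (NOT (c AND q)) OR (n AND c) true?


Search for a satisfying assignment over {c, n, q}.
Try c=F, n=F, q=F: the formula evaluates to T.
A satisfying assignment exists.

Satisfiable.


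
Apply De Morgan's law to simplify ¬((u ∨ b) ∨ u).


De Morgan: the negation of a disjunction is the conjunction of the negations.
Distribute ¬ across ∨, flipping it to ∧, and negate each literal.

((¬u) ∧ (¬b)) ∧ (¬u)


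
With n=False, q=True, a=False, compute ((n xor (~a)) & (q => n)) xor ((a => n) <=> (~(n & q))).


Substitute n=False, q=True, a=False:
~a = True
n xor (~a) = False xor True = True
q => n = True => False = False
(n xor (~a)) & (q => n) = True & False = False
a => n = False => False = True
n & q = False & True = False
~(n & q) = True
(a => n) <=> (~(n & q)) = True <=> True = True
((n xor (~a)) & (q => n)) xor ((a => n) <=> (~(n & q))) = False xor True = True

True


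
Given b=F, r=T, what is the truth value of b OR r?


Disjunction is false only when both operands are false.
Substitute: b=F, r=T.
F OR T evaluates to T.

T


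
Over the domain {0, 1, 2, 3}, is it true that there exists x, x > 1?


Evaluate the predicate on each element: 0:F, 1:F, 2:T, 3:T.
Witness x = 2 satisfies the predicate.

T


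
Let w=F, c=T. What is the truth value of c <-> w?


Substitute w=F, c=T:
c <-> w = T <-> F = F

F


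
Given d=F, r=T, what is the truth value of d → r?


Implication is false only when antecedent is true and consequent is false.
Substitute: d=F, r=T.
F → T evaluates to T.

T


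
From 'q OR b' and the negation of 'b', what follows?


Disjunctive syllogism: from (P ∨ Q) and ¬P, infer Q.
One disjunct, 'b', is ruled out; the other must hold.

q


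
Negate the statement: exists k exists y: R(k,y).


Negation flips each quantifier (∀↔∃) and negates the inner predicate.
¬(exists k exists y: φ) = forall k forall y: ¬φ.

forall k forall y: ~(R(k,y))


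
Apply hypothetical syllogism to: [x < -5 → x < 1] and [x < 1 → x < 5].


Hypothetical syllogism: from (P → Q) and (Q → R), infer (P → R).
Chain the two implications through the shared middle term 'x < 1'.

x < -5 → x < 5


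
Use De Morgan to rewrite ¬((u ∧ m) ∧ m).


De Morgan: the negation of a conjunction is the disjunction of the negations.
Distribute ¬ across ∧, flipping it to ∨, and negate each literal.

((¬u) ∨ (¬m)) ∨ (¬m)


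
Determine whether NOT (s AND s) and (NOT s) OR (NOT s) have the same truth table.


Compare truth tables:
s | φ | ψ
---------
F | T | T
T | F | F
The columns φ and ψ agree on every row.

Yes, they are logically equivalent.


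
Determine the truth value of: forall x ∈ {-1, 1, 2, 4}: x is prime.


Evaluate the predicate on each element: -1:False, 1:False, 2:True, 4:False.
Counterexample x = -1 fails the predicate.

False


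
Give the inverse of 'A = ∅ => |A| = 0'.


The inverse of (P → Q) is (¬P → ¬Q). It is equivalent to the converse, not to the original.
Here P = 'A = ∅' and Q = '|A| = 0'.

If not (A = ∅), then not (|A| = 0).


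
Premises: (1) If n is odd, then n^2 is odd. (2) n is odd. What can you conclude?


Modus ponens: from (P → Q) and P, infer Q.
P = 'n is odd' is asserted, and P → Q holds, so Q follows.

n^2 is odd.


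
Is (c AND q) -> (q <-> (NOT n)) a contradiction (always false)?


Truth table over {c, n, q}:
c | n | q | φ
-------------
F | F | F | T
T | F | F | T
F | T | F | T
T | T | F | T
F | F | T | T
T | F | T | T
F | T | T | T
T | T | T | F
Satisfying assignment at row 1: c=F, n=F, q=F gives T.

No, it is not a contradiction.


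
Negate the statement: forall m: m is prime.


¬(forall x: φ) = exists x: ¬φ, and ¬(exists x: φ) = forall x: ¬φ.
Apply to the universal statement.

exists m: ~(m is prime)


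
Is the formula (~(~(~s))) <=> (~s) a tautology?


Build the truth table over {s}:
s | φ
-----
False | True
True | True
Every row evaluates to true.

Yes, it is a tautology.


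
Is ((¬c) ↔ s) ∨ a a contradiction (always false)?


Truth table over {a, c, s}:
a | c | s | φ
-------------
F | F | F | F
T | F | F | T
F | T | F | T
T | T | F | T
F | F | T | T
T | F | T | T
F | T | T | F
T | T | T | T
Satisfying assignment at row 2: a=T, c=F, s=F gives T.

No, it is not a contradiction.


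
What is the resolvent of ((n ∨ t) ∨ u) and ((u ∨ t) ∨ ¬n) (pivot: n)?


The clauses contain complementary literals n and ¬n.
Resolution eliminates this pair and disjoins the remaining literals (merging duplicates).

(u ∨ t)


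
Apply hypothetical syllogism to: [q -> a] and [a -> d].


Hypothetical syllogism: from (P → Q) and (Q → R), infer (P → R).
Chain the two implications through the shared middle term 'a'.

q -> d


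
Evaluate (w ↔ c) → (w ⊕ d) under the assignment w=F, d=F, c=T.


Substitute w=F, d=F, c=T:
w ↔ c = F ↔ T = F
w ⊕ d = F ⊕ F = F
(w ↔ c) → (w ⊕ d) = F → F = T

T


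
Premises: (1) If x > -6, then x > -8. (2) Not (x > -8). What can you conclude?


Modus tollens: from (P → Q) and ¬Q, infer ¬P.
Q = 'x > -8' is denied; since P → Q, P must also fail.

Not (x > -6).


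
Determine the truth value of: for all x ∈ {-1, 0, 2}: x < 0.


Evaluate the predicate on each element: -1:T, 0:F, 2:F.
Counterexample x = 0 fails the predicate.

F


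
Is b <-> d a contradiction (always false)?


Truth table over {b, d}:
b | d | φ
---------
F | F | T
T | F | F
F | T | F
T | T | T
Satisfying assignment at row 1: b=F, d=F gives T.

No, it is not a contradiction.


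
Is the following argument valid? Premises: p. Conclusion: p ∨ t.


This matches the form of disjunction introduction: the conclusion follows in every model of the premises.

Valid.


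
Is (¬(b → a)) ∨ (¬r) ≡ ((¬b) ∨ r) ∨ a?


Compare truth tables:
a | b | r | φ | ψ
-----------------
F | F | F | T | T
T | F | F | T | T
F | T | F | T | F
T | T | F | T | T
F | F | T | F | T
T | F | T | F | T
F | T | T | T | T
T | T | T | F | T
They differ at row 3 (a=F, b=T, r=F): φ=T but ψ=F.

No, they are not logically equivalent.


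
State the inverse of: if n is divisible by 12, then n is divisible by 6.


The inverse of (P → Q) is (¬P → ¬Q). It is equivalent to the converse, not to the original.
Here P = 'n is divisible by 12' and Q = 'n is divisible by 6'.

If not (n is divisible by 12), then not (n is divisible by 6).


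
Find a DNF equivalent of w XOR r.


Step 1: w ⊕ r is true exactly when they disagree: (w ∧ ¬r) ∨ (¬w ∧ r).

(w AND (NOT r)) OR ((NOT w) AND r)


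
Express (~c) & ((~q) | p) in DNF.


Step 1: Distribute ∧ over ∨: (¬c) ∧ ((¬q) ∨ p) = ((¬c) ∧ (¬q)) ∨ ((¬c) ∧ p).

((~c) & (~q)) | ((~c) & p)


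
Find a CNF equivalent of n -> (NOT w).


Step 1: Rewrite n → (¬w) as ¬n ∨ (¬w).

(NOT n) OR (NOT w)


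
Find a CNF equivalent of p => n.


Step 1: Rewrite p → n as ¬p ∨ n.

(~p) | n


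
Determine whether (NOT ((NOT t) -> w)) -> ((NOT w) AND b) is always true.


Build the truth table over {b, t, w}:
b | t | w | φ
-------------
F | F | F | F
T | F | F | T
F | T | F | T
T | T | F | T
F | F | T | T
T | F | T | T
F | T | T | T
T | T | T | T
Counterexample at row 1: with b=F, t=F, w=F, the formula is F.

No, it is not a tautology.


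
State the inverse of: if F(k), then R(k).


The inverse of (P → Q) is (¬P → ¬Q). It is equivalent to the converse, not to the original.
Here P = 'F(k)' and Q = 'R(k)'.

If not (F(k)), then not (R(k)).


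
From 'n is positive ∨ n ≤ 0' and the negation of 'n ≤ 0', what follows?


Disjunctive syllogism: from (P ∨ Q) and ¬P, infer Q.
One disjunct, 'n ≤ 0', is ruled out; the other must hold.

n is positive


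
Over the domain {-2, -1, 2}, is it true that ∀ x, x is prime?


Evaluate the predicate on each element: -2:F, -1:F, 2:T.
Counterexample x = -2 fails the predicate.

F


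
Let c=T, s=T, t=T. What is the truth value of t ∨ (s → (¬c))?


Substitute c=T, s=T, t=T:
¬c = F
s → (¬c) = T → F = F
t ∨ (s → (¬c)) = T ∨ F = T

T


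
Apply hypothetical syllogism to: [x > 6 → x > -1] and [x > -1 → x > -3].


Hypothetical syllogism: from (P → Q) and (Q → R), infer (P → R).
Chain the two implications through the shared middle term 'x > -1'.

x > 6 → x > -3


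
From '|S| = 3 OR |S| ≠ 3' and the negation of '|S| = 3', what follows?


Disjunctive syllogism: from (P ∨ Q) and ¬P, infer Q.
One disjunct, '|S| = 3', is ruled out; the other must hold.

|S| ≠ 3


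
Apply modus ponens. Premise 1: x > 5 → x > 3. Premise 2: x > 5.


Modus ponens: from (P → Q) and P, infer Q.
P = 'x > 5' is asserted, and P → Q holds, so Q follows.

x > 3.


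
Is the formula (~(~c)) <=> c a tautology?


Build the truth table over {c}:
c | φ
-----
False | True
True | True
Every row evaluates to true.

Yes, it is a tautology.


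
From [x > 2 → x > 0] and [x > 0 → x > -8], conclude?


Hypothetical syllogism: from (P → Q) and (Q → R), infer (P → R).
Chain the two implications through the shared middle term 'x > 0'.

x > 2 → x > -8


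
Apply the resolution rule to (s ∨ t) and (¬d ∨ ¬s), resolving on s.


The clauses contain complementary literals s and ¬s.
Resolution eliminates this pair and disjoins the remaining literals (merging duplicates).

(t ∨ ¬d)


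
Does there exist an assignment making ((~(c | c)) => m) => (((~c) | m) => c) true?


Search for a satisfying assignment over {c, m}.
Try c=False, m=False: the formula evaluates to True.
A satisfying assignment exists.

Satisfiable.


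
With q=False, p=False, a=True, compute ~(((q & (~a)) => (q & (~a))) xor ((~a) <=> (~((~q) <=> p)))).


Substitute q=False, p=False, a=True:
… (earlier sub-steps elided)
~a = False
q & (~a) = False & False = False
(q & (~a)) => (q & (~a)) = False => False = True
~a = False
~q = True
(~q) <=> p = True <=> False = False
~((~q) <=> p) = True
(~a) <=> (~((~q) <=> p)) = False <=> True = False
((q & (~a)) => (q & (~a))) xor ((~a) <=> (~((~q) <=> p))) = True xor False = True
~(((q & (~a)) => (q & (~a))) xor ((~a) <=> (~((~q) <=> p)))) = False

False


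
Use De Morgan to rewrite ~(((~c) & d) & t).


De Morgan: the negation of a conjunction is the disjunction of the negations.
Distribute ~ across &, flipping it to |, and negate each literal.

(c | (~d)) | (~t)


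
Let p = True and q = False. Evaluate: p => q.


Implication is false only when antecedent is true and consequent is false.
Substitute: p=True, q=False.
True => False evaluates to False.

False


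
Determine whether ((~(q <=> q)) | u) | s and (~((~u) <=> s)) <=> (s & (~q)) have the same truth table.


Compare truth tables:
q | s | u | φ | ψ
-----------------
False | False | False | False | False
True | False | False | False | False
False | True | False | True | False
True | True | False | True | True
False | False | True | True | True
True | False | True | True | True
False | True | True | True | True
True | True | True | True | False
They differ at row 3 (q=False, s=True, u=False): φ=True but ψ=False.

No, they are not logically equivalent.


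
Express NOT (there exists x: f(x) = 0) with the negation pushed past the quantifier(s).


¬(for all x: φ) = there exists x: ¬φ, and ¬(there exists x: φ) = for all x: ¬φ.
Apply to the existential statement.

for all x: NOT(f(x) = 0)


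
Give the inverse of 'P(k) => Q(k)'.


The inverse of (P → Q) is (¬P → ¬Q). It is equivalent to the converse, not to the original.
Here P = 'P(k)' and Q = 'Q(k)'.

If not (P(k)), then not (Q(k)).


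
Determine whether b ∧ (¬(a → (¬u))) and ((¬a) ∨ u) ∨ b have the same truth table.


Compare truth tables:
a | b | u | φ | ψ
-----------------
F | F | F | F | T
T | F | F | F | F
F | T | F | F | T
T | T | F | F | T
F | F | T | F | T
T | F | T | F | T
F | T | T | F | T
T | T | T | T | T
They differ at row 1 (a=F, b=F, u=F): φ=F but ψ=T.

No, they are not logically equivalent.


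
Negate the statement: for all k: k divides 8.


¬(for all x: φ) = there exists x: ¬φ, and ¬(there exists x: φ) = for all x: ¬φ.
Apply to the universal statement.

there exists k: NOT(k divides 8)


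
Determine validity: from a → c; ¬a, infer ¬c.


This is denying the antecedent (fallacy). There exist truth assignments where the premises are all true but the conclusion is false.

Invalid.


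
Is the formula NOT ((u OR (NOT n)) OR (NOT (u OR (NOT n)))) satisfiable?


Check all 4 assignments over {n, u}:
n | u | φ
---------
F | F | F
T | F | F
F | T | F
T | T | F
No assignment makes the formula true.

Unsatisfiable.


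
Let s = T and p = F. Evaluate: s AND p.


Conjunction is true only when both operands are true.
Substitute: s=T, p=F.
T AND F evaluates to F.

F


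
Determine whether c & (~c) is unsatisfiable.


Truth table over {c}:
c | φ
-----
False | False
True | False
Every row is false.

Yes, it is a contradiction.


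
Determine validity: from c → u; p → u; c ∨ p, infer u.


This matches the form of proof by cases: the conclusion follows in every model of the premises.

Valid.


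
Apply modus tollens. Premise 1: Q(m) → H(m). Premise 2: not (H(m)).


Modus tollens: from (P → Q) and ¬Q, infer ¬P.
Q = 'H(m)' is denied; since P → Q, P must also fail.

Not (Q(m)).
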